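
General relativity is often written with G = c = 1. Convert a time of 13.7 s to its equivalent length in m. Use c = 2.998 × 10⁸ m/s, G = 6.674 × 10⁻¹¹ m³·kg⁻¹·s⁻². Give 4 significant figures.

4.107 × 10⁹ m

Time → length via c.
13.7 s × (c) = 4.107 × 10⁹ m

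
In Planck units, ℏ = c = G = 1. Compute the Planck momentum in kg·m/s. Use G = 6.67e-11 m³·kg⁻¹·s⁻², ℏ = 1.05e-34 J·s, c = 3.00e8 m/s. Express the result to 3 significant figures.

6.52 kg·m/s

Dimensional analysis gives p_P = √(ℏc³/G).
  = √(42.5)
  = 6.52 kg·m/s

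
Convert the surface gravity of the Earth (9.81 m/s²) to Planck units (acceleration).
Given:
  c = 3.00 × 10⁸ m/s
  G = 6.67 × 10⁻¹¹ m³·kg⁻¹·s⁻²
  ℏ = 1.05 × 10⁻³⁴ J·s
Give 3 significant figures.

Planck acceleration: a_P = √(c⁷/(ℏG)) = 5.59 × 10⁵¹ m/s².
9.81 / 5.59 × 10⁵¹ = 1.76 × 10⁻⁵¹

1.76 × 10⁻⁵¹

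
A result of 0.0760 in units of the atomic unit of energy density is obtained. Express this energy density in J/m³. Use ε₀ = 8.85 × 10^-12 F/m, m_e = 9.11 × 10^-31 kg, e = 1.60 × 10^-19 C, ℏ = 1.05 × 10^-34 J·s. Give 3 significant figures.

One atomic unit of energy density: u_au = E_h/a₀³ = m_e⁴e¹⁰/((4πε₀)⁵ℏ⁸) = 3.01 × 10^13 J/m³.
0.0760 × 3.01 × 10^13 J/m³ = 2.29 × 10^12 J/m³

2.29 × 10^12 J/m³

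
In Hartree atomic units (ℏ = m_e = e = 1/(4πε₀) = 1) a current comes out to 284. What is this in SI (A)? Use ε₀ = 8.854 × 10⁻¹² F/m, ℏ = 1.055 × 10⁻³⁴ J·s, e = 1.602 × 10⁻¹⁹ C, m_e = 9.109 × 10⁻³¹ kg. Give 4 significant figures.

One atomic unit of electric current: I_au = e E_h/ℏ = m_e e⁵/((4πε₀)²ℏ³) = 6.612 × 10⁻³ A.
284 × 6.612 × 10⁻³ A = 1.878 A

1.878 A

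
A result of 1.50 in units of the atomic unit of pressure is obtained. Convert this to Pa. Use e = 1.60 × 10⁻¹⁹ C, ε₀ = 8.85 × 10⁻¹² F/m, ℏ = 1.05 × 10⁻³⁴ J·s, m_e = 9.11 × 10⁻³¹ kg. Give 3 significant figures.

One atomic unit of pressure: P_au = E_h/a₀³ = m_e⁴e¹⁰/((4πε₀)⁵ℏ⁸) = 3.01 × 10¹³ Pa.
1.50 × 3.01 × 10¹³ Pa = 4.52 × 10¹³ Pa

4.52 × 10¹³ Pa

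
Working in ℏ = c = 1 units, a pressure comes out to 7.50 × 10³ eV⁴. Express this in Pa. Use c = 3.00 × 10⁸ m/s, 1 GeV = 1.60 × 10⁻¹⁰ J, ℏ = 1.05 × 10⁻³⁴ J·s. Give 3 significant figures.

Pressure is [E]/[L]³ = [E]⁴/(ℏc)³.
1 GeV⁴ → 1/(ℏc)³ × (1 GeV in J)⁴ = 2.10 × 10³⁷ Pa.
Convert the energy scale: 7.50 × 10³ eV⁴ = 7.50 × 10⁻³³ GeV⁴.
Result: 7.50 × 10⁻³³ × 2.10 × 10³⁷ = 1.57 × 10⁵ Pa.

1.57 × 10⁵ Pa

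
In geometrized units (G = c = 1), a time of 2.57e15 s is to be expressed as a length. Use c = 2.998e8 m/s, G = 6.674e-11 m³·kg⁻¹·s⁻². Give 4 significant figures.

Time → length via c.
2.57e15 s × (c) = 7.705e23 m

7.705e23 m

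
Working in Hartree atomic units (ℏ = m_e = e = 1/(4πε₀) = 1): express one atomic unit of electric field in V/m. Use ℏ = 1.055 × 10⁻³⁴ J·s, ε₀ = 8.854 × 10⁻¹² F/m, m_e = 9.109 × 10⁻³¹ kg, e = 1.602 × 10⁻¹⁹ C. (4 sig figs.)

From ℏ = m_e = e = 1/(4πε₀) = 1 the electric field scale is E_au = E_h/(e a₀) = m_e²e⁵/((4πε₀)³ℏ⁴).
E_h = 4.354 × 10⁻¹⁸ J
a₀ = 5.297 × 10⁻¹¹ m
E_h/(e·a₀) = 5.131 × 10¹¹ V/m

5.131 × 10¹¹ V/m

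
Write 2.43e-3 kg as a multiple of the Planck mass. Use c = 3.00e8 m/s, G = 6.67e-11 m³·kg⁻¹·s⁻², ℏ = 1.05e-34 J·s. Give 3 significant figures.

1.12e5

Planck mass: m_P = √(ℏc/G) = 2.17e-8 kg.
2.43e-3 / 2.17e-8 = 1.12e5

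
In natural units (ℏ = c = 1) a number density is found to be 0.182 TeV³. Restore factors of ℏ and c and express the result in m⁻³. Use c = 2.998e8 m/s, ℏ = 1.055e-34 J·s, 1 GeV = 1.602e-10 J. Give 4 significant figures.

Number density is [L]⁻³ = [E]³/(ℏc)³.
1 GeV³ → 1/(ℏc)³ × (1 GeV in J)³ = 1.299e47 m⁻³.
Convert the energy scale: 0.182 TeV³ = 1.82e8 GeV³.
Result: 1.82e8 × 1.299e47 = 2.365e55 m⁻³.

2.365e55 m⁻³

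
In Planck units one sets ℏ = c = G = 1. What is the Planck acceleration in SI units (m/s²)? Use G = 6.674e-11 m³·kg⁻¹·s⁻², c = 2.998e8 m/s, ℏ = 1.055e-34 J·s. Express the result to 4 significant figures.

a_P = √(c⁷/(ℏG))
  = √(3.092e103)
  = 5.560e51 m/s²

5.560e51 m/s²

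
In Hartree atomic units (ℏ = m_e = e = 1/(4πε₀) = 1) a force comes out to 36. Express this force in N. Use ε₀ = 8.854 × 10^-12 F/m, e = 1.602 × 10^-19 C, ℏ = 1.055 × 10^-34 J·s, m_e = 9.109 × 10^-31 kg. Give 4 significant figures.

2.959 × 10^-6 N

One atomic unit of force: F_au = E_h/a₀ = m_e²e⁶/((4πε₀)³ℏ⁴) = 8.220 × 10^-8 N.
36 × 8.220 × 10^-8 N = 2.959 × 10^-6 N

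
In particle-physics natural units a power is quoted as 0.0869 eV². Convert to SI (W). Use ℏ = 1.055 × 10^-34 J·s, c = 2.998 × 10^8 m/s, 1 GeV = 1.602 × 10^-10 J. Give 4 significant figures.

Power is [E]/[T] = [E]²/ℏ.
1 GeV² → 1/ℏ × (1 GeV in J)² = 2.433 × 10^14 W.
Convert the energy scale: 0.0869 eV² = 8.69 × 10^-20 GeV².
Result: 8.69 × 10^-20 × 2.433 × 10^14 = 2.114 × 10^-5 W.

2.114 × 10^-5 W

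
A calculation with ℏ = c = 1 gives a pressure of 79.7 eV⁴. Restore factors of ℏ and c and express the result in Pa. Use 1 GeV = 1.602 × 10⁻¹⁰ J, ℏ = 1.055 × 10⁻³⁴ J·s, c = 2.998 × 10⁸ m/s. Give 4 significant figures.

1.659 × 10³ Pa

Pressure is [E]/[L]³ = [E]⁴/(ℏc)³.
1 GeV⁴ → 1/(ℏc)³ × (1 GeV in J)⁴ = 2.082 × 10³⁷ Pa.
Convert the energy scale: 79.7 eV⁴ = 7.97 × 10⁻³⁵ GeV⁴.
Result: 7.97 × 10⁻³⁵ × 2.082 × 10³⁷ = 1.659 × 10³ Pa.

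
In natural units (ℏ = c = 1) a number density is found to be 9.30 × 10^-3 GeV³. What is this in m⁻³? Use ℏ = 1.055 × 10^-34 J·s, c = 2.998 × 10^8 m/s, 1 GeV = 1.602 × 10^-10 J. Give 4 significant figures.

Number density is [L]⁻³ = [E]³/(ℏc)³.
1 GeV³ → 1/(ℏc)³ × (1 GeV in J)³ = 1.299 × 10^47 m⁻³.
Result: 9.30 × 10^-3 × 1.299 × 10^47 = 1.208 × 10^45 m⁻³.

1.208 × 10^45 m⁻³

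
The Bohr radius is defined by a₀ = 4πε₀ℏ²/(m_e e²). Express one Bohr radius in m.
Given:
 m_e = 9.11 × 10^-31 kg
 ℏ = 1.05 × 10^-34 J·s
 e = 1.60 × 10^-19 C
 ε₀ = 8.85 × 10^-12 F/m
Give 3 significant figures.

5.26 × 10^-11 m

a₀ = 4πε₀ℏ²/(m_e e²)
  = 1.23 × 10^-78 / 2.33 × 10^-68
  = 5.26 × 10^-11 m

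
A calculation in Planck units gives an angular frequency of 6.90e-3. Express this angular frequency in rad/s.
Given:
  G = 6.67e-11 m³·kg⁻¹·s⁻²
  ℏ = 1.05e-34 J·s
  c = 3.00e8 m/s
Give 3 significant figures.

One Planck angular frequency: ω_P = √(c⁵/(ℏG)) = 1.86e43 rad/s.
6.90e-3 × 1.86e43 rad/s = 1.29e41 rad/s

1.29e41 rad/s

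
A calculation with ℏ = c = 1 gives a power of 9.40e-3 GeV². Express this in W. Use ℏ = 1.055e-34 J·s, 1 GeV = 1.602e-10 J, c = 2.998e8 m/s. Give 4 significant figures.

Power is [E]/[T] = [E]²/ℏ.
1 GeV² → 1/ℏ × (1 GeV in J)² = 2.433e14 W.
Result: 9.40e-3 × 2.433e14 = 2.287e12 W.

2.287e12 W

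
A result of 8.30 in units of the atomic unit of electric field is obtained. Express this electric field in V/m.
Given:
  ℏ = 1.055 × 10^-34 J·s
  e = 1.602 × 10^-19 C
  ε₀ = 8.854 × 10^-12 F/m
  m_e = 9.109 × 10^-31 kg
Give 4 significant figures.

4.259 × 10^12 V/m

One atomic unit of electric field: E_au = E_h/(e a₀) = m_e²e⁵/((4πε₀)³ℏ⁴) = 5.131 × 10^11 V/m.
8.30 × 5.131 × 10^11 V/m = 4.259 × 10^12 V/m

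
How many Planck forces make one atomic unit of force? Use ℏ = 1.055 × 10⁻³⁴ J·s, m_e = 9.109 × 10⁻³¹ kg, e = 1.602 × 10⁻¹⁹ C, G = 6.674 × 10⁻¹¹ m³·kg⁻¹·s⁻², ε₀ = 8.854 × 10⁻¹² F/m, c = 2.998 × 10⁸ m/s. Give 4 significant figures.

6.791 × 10⁻⁵²

atomic unit of force: F_au = E_h/a₀ = m_e²e⁶/((4πε₀)³ℏ⁴) = 8.220 × 10⁻⁸ N
Planck force: F_P = c⁴/G = 1.210 × 10⁴⁴ N
ratio = 8.220 × 10⁻⁸ / 1.210 × 10⁴⁴ = 6.791 × 10⁻⁵²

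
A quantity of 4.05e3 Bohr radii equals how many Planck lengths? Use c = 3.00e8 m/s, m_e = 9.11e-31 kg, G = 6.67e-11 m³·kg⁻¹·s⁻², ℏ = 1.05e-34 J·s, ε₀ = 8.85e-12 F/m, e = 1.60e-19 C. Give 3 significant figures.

Bohr radius: a₀ = 4πε₀ℏ²/(m_e e²) = 5.26e-11 m
Planck length: ℓ_P = √(ℏG/c³) = 1.61e-35 m
4.05e3 × 5.26e-11 / 1.61e-35 = 1.32e28

1.32e28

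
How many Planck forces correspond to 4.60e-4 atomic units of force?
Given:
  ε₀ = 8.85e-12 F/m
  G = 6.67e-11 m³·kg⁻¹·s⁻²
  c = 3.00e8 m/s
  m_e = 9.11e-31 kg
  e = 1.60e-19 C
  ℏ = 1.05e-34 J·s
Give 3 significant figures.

3.15e-55

atomic unit of force: F_au = E_h/a₀ = m_e²e⁶/((4πε₀)³ℏ⁴) = 8.33e-8 N
Planck force: F_P = c⁴/G = 1.21e44 N
4.60e-4 × 8.33e-8 / 1.21e44 = 3.15e-55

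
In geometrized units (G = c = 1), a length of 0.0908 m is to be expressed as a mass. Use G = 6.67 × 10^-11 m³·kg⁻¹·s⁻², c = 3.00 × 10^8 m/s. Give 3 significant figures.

1.23 × 10^26 kg

Length → mass via c²/G.
0.0908 m × (c²/G) = 1.23 × 10^26 kg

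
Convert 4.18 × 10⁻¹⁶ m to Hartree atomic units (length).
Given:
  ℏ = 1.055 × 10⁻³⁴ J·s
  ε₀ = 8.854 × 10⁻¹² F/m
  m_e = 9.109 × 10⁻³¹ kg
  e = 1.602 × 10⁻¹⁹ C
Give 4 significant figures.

Bohr radius: a₀ = 4πε₀ℏ²/(m_e e²) = 5.297 × 10⁻¹¹ m.
4.18 × 10⁻¹⁶ / 5.297 × 10⁻¹¹ = 7.891 × 10⁻⁶

7.891 × 10⁻⁶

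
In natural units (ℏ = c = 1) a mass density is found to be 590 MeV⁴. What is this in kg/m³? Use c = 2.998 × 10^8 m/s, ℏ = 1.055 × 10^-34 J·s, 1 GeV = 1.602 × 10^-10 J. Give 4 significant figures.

Mass density is [E]/(c²[L]³) = [E]⁴/(ℏ³c⁵).
1 GeV⁴ → 1/(ℏ³c⁵) × (1 GeV in J)⁴ = 2.316 × 10^20 kg/m³.
Convert the energy scale: 590 MeV⁴ = 5.90 × 10^-10 GeV⁴.
Result: 5.90 × 10^-10 × 2.316 × 10^20 = 1.366 × 10^11 kg/m³.

1.366 × 10^11 kg/m³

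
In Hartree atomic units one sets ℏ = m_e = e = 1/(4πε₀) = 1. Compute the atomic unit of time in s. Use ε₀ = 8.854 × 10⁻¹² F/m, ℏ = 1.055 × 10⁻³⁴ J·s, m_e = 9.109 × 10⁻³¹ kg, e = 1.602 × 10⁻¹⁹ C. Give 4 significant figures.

τ_au = (4πε₀)²ℏ³/(m_e e⁴)
E_h = 4.354 × 10⁻¹⁸ J
ℏ/E_h = 2.423 × 10⁻¹⁷ s

2.423 × 10⁻¹⁷ s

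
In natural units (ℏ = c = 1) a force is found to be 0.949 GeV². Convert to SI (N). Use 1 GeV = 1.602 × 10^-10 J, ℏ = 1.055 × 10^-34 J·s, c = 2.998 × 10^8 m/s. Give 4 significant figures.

7.700 × 10^5 N

Force is [E]/[L] = [E]²/(ℏc); restore (ℏc)⁻¹.
1 GeV² → 1/(ℏc) × (1 GeV in J)² = 8.114 × 10^5 N.
Result: 0.949 × 8.114 × 10^5 = 7.700 × 10^5 N.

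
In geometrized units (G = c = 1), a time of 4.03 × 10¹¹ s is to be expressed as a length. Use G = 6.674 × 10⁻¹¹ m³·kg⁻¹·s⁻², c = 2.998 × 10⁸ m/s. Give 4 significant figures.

1.208 × 10²⁰ m

Time → length via c.
4.03 × 10¹¹ s × (c) = 1.208 × 10²⁰ m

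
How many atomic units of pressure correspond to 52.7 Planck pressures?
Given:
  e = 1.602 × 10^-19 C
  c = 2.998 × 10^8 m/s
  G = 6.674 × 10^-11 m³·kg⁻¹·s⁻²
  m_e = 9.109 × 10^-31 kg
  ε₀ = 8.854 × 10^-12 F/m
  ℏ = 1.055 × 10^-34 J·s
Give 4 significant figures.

8.334 × 10^101

Planck pressure: p_P = c⁷/(ℏG²) = 4.632 × 10^113 Pa
atomic unit of pressure: P_au = E_h/a₀³ = m_e⁴e¹⁰/((4πε₀)⁵ℏ⁸) = 2.929 × 10^13 Pa
52.7 × 4.632 × 10^113 / 2.929 × 10^13 = 8.334 × 10^101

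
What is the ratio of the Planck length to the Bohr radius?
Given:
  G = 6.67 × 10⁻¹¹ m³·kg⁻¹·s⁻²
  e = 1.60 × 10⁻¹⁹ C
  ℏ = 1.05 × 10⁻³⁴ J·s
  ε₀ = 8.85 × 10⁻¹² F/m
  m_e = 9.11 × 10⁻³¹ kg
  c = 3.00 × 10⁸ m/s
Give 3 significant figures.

3.06 × 10⁻²⁵

Planck length: ℓ_P = √(ℏG/c³) = 1.61 × 10⁻³⁵ m
Bohr radius: a₀ = 4πε₀ℏ²/(m_e e²) = 5.26 × 10⁻¹¹ m
ratio = 1.61 × 10⁻³⁵ / 5.26 × 10⁻¹¹ = 3.06 × 10⁻²⁵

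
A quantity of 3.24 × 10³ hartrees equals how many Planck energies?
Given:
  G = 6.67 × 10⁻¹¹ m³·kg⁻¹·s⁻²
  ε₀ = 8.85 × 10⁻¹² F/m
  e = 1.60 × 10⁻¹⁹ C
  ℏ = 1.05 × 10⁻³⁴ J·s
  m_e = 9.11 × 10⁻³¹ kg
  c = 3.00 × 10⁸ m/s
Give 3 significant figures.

hartree: E_h = m_e e⁴/(4πε₀ℏ)² = 4.38 × 10⁻¹⁸ J
Planck energy: E_P = √(ℏc⁵/G) = 1.96 × 10⁹ J
3.24 × 10³ × 4.38 × 10⁻¹⁸ / 1.96 × 10⁹ = 7.25 × 10⁻²⁴

7.25 × 10⁻²⁴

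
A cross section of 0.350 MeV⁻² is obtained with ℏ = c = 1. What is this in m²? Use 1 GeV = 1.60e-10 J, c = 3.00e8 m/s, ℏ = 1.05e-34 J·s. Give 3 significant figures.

1.36e-26 m²

Area is [L]² = [E]⁻²·(ℏc)²; restore (ℏc)².
1 GeV⁻² → (ℏc)² × (1 GeV in J)⁻² = 3.88e-32 m².
Convert the energy scale: 0.350 MeV⁻² = 3.50e5 GeV⁻².
Result: 3.50e5 × 3.88e-32 = 1.36e-26 m².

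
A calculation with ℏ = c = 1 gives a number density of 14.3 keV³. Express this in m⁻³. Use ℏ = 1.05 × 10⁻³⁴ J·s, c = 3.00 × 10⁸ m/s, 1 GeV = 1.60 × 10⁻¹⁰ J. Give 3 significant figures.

Number density is [L]⁻³ = [E]³/(ℏc)³.
1 GeV³ → 1/(ℏc)³ × (1 GeV in J)³ = 1.31 × 10⁴⁷ m⁻³.
Convert the energy scale: 14.3 keV³ = 1.43 × 10⁻¹⁷ GeV³.
Result: 1.43 × 10⁻¹⁷ × 1.31 × 10⁴⁷ = 1.87 × 10³⁰ m⁻³.

1.87 × 10³⁰ m⁻³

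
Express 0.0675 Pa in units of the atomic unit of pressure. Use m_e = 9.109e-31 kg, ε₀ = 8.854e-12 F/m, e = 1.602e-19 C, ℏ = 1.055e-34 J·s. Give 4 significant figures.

atomic unit of pressure: P_au = E_h/a₀³ = m_e⁴e¹⁰/((4πε₀)⁵ℏ⁸) = 2.929e13 Pa.
0.0675 / 2.929e13 = 2.304e-15

2.304e-15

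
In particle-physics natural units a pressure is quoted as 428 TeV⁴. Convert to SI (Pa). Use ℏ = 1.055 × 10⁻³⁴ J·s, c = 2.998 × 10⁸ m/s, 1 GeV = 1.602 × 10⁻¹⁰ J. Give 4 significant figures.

Pressure is [E]/[L]³ = [E]⁴/(ℏc)³.
1 GeV⁴ → 1/(ℏc)³ × (1 GeV in J)⁴ = 2.082 × 10³⁷ Pa.
Convert the energy scale: 428 TeV⁴ = 4.28 × 10¹⁴ GeV⁴.
Result: 4.28 × 10¹⁴ × 2.082 × 10³⁷ = 8.909 × 10⁵¹ Pa.

8.909 × 10⁵¹ Pa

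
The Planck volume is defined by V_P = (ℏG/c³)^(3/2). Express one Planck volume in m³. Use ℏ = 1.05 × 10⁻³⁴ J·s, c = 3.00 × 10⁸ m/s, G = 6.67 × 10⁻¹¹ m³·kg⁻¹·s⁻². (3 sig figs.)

V_P = (ℏG/c³)^(3/2)
  = √(1.75 × 10⁻²⁰⁹)
  = 4.18 × 10⁻¹⁰⁵ m³

4.18 × 10⁻¹⁰⁵ m³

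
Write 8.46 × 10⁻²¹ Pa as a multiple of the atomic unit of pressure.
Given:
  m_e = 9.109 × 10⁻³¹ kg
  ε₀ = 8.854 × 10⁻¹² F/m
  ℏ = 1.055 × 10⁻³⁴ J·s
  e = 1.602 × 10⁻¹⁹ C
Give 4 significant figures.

2.888 × 10⁻³⁴

atomic unit of pressure: P_au = E_h/a₀³ = m_e⁴e¹⁰/((4πε₀)⁵ℏ⁸) = 2.929 × 10¹³ Pa.
8.46 × 10⁻²¹ / 2.929 × 10¹³ = 2.888 × 10⁻³⁴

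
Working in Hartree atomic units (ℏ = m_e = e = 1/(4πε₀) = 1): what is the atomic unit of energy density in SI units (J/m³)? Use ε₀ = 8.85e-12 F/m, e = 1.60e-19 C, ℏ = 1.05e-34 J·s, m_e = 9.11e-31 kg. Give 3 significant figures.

The unique combination of the constants set to 1 with dimensions of energy density is u_au = E_h/a₀³ = m_e⁴e¹⁰/((4πε₀)⁵ℏ⁸).
E_h = 4.38e-18 J
a₀ = 5.26e-11 m
E_h/a₀³ = 3.01e13 J/m³

3.01e13 J/m³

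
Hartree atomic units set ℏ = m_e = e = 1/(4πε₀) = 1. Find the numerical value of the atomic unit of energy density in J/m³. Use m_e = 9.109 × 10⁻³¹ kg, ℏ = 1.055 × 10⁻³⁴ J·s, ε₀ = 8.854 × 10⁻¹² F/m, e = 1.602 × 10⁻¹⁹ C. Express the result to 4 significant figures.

2.929 × 10¹³ J/m³

From ℏ = m_e = e = 1/(4πε₀) = 1 the energy density scale is u_au = E_h/a₀³ = m_e⁴e¹⁰/((4πε₀)⁵ℏ⁸).
E_h = 4.354 × 10⁻¹⁸ J
a₀ = 5.297 × 10⁻¹¹ m
E_h/a₀³ = 2.929 × 10¹³ J/m³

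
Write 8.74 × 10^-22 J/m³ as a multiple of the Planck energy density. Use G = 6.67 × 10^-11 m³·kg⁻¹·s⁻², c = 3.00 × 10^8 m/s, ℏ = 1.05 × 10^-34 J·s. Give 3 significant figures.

1.87 × 10^-135

Planck energy density: u_P = c⁷/(ℏG²) = 4.68 × 10^113 J/m³.
8.74 × 10^-22 / 4.68 × 10^113 = 1.87 × 10^-135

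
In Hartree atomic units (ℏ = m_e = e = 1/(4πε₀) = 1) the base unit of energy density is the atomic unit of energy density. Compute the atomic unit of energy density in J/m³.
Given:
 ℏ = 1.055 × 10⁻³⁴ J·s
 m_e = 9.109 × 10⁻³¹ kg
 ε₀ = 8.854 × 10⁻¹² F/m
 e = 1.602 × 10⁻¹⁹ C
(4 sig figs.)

2.929 × 10¹³ J/m³

u_au = E_h/a₀³ = m_e⁴e¹⁰/((4πε₀)⁵ℏ⁸)
E_h = 4.354 × 10⁻¹⁸ J
a₀ = 5.297 × 10⁻¹¹ m
E_h/a₀³ = 2.929 × 10¹³ J/m³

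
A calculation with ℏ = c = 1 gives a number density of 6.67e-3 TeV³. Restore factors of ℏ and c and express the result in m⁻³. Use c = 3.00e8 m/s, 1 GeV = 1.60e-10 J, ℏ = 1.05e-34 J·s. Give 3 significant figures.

Number density is [L]⁻³ = [E]³/(ℏc)³.
1 GeV³ → 1/(ℏc)³ × (1 GeV in J)³ = 1.31e47 m⁻³.
Convert the energy scale: 6.67e-3 TeV³ = 6.67e6 GeV³.
Result: 6.67e6 × 1.31e47 = 8.74e53 m⁻³.

8.74e53 m⁻³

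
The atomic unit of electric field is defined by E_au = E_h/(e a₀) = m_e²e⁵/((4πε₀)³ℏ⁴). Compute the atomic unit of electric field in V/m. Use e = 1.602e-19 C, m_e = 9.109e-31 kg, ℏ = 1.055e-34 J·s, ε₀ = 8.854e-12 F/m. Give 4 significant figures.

E_au = E_h/(e a₀) = m_e²e⁵/((4πε₀)³ℏ⁴)
E_h = 4.354e-18 J
a₀ = 5.297e-11 m
E_h/(e·a₀) = 5.131e11 V/m

5.131e11 V/m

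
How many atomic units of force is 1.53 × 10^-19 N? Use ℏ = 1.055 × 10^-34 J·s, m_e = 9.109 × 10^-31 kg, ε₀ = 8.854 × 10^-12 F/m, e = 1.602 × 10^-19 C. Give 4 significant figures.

atomic unit of force: F_au = E_h/a₀ = m_e²e⁶/((4πε₀)³ℏ⁴) = 8.220 × 10^-8 N.
1.53 × 10^-19 / 8.220 × 10^-8 = 1.861 × 10^-12

1.861 × 10^-12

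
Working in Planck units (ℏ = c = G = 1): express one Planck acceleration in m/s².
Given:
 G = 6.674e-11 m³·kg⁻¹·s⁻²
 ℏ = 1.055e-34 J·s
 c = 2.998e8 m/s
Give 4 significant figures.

5.560e51 m/s²

The unique combination of the constants set to 1 with dimensions of acceleration is a_P = √(c⁷/(ℏG)).
  = √(3.092e103)
  = 5.560e51 m/s²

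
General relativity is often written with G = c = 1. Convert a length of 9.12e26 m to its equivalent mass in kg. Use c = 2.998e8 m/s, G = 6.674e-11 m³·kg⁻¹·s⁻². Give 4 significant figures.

1.228e54 kg

Length → mass via c²/G.
9.12e26 m × (c²/G) = 1.228e54 kg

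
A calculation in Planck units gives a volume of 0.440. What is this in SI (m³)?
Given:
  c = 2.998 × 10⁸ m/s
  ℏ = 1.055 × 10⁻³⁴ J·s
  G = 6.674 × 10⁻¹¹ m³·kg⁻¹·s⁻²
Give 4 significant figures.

1.859 × 10⁻¹⁰⁵ m³

One Planck volume: V_P = (ℏG/c³)^(3/2) = 4.224 × 10⁻¹⁰⁵ m³.
0.440 × 4.224 × 10⁻¹⁰⁵ m³ = 1.859 × 10⁻¹⁰⁵ m³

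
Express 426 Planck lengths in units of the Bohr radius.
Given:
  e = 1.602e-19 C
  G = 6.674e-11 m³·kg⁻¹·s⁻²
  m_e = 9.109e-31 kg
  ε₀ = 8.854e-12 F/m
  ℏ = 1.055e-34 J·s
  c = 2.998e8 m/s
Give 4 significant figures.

1.300e-22

Planck length: ℓ_P = √(ℏG/c³) = 1.616e-35 m
Bohr radius: a₀ = 4πε₀ℏ²/(m_e e²) = 5.297e-11 m
426 × 1.616e-35 / 5.297e-11 = 1.300e-22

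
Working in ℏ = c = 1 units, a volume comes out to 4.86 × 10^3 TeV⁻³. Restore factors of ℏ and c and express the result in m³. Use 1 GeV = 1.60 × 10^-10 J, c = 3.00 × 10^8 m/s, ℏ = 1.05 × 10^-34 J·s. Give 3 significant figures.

3.71 × 10^-53 m³

Volume is [L]³ = [E]⁻³·(ℏc)³.
1 GeV⁻³ → (ℏc)³ × (1 GeV in J)⁻³ = 7.63 × 10^-48 m³.
Convert the energy scale: 4.86 × 10^3 TeV⁻³ = 4.86 × 10^-6 GeV⁻³.
Result: 4.86 × 10^-6 × 7.63 × 10^-48 = 3.71 × 10^-53 m³.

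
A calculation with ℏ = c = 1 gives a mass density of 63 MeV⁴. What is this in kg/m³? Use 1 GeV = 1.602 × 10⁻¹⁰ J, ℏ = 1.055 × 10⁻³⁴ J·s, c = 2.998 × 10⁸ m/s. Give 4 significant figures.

Mass density is [E]/(c²[L]³) = [E]⁴/(ℏ³c⁵).
1 GeV⁴ → 1/(ℏ³c⁵) × (1 GeV in J)⁴ = 2.316 × 10²⁰ kg/m³.
Convert the energy scale: 63 MeV⁴ = 6.30 × 10⁻¹¹ GeV⁴.
Result: 6.30 × 10⁻¹¹ × 2.316 × 10²⁰ = 1.459 × 10¹⁰ kg/m³.

1.459 × 10¹⁰ kg/m³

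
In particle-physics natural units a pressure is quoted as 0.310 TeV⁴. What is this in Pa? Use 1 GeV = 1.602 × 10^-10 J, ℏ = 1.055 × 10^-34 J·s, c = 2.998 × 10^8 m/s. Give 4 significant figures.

6.453 × 10^48 Pa

Pressure is [E]/[L]³ = [E]⁴/(ℏc)³.
1 GeV⁴ → 1/(ℏc)³ × (1 GeV in J)⁴ = 2.082 × 10^37 Pa.
Convert the energy scale: 0.310 TeV⁴ = 3.10 × 10^11 GeV⁴.
Result: 3.10 × 10^11 × 2.082 × 10^37 = 6.453 × 10^48 Pa.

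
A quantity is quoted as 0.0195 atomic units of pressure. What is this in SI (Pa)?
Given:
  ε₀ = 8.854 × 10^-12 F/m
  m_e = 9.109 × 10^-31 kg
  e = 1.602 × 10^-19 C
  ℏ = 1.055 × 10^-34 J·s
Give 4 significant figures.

5.712 × 10^11 Pa

One atomic unit of pressure: P_au = E_h/a₀³ = m_e⁴e¹⁰/((4πε₀)⁵ℏ⁸) = 2.929 × 10^13 Pa.
0.0195 × 2.929 × 10^13 Pa = 5.712 × 10^11 Pa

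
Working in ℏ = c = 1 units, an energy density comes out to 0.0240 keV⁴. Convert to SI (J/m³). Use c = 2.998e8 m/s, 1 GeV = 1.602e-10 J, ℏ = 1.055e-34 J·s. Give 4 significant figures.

[E]/[L]³ = [E]⁴/(ℏc)³; restore (ℏc)⁻³.
1 GeV⁴ → 1/(ℏc)³ × (1 GeV in J)⁴ = 2.082e37 J/m³.
Convert the energy scale: 0.0240 keV⁴ = 2.40e-26 GeV⁴.
Result: 2.40e-26 × 2.082e37 = 4.996e11 J/m³.

4.996e11 J/m³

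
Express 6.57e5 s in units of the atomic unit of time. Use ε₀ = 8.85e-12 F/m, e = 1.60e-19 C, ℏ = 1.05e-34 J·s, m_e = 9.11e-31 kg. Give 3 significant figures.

atomic unit of time: τ_au = (4πε₀)²ℏ³/(m_e e⁴) = 2.40e-17 s.
6.57e5 / 2.40e-17 = 2.74e22

2.74e22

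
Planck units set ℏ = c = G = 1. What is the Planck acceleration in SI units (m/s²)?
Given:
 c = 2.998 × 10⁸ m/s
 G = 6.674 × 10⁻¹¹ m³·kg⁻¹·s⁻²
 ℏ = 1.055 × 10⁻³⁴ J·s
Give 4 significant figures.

5.560 × 10⁵¹ m/s²

The unique combination of the constants set to 1 with dimensions of acceleration is a_P = √(c⁷/(ℏG)).
  = √(3.092 × 10¹⁰³)
  = 5.560 × 10⁵¹ m/s²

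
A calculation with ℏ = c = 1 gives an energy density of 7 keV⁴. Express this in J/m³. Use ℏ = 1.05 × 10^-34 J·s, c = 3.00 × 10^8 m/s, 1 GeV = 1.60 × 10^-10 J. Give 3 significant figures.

1.47 × 10^14 J/m³

[E]/[L]³ = [E]⁴/(ℏc)³; restore (ℏc)⁻³.
1 GeV⁴ → 1/(ℏc)³ × (1 GeV in J)⁴ = 2.10 × 10^37 J/m³.
Convert the energy scale: 7 keV⁴ = 7.00 × 10^-24 GeV⁴.
Result: 7.00 × 10^-24 × 2.10 × 10^37 = 1.47 × 10^14 J/m³.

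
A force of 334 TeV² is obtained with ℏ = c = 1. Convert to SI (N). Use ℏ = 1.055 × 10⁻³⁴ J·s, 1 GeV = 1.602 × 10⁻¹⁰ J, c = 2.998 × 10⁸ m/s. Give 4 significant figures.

2.710 × 10¹⁴ N

Force is [E]/[L] = [E]²/(ℏc); restore (ℏc)⁻¹.
1 GeV² → 1/(ℏc) × (1 GeV in J)² = 8.114 × 10⁵ N.
Convert the energy scale: 334 TeV² = 3.34 × 10⁸ GeV².
Result: 3.34 × 10⁸ × 8.114 × 10⁵ = 2.710 × 10¹⁴ N.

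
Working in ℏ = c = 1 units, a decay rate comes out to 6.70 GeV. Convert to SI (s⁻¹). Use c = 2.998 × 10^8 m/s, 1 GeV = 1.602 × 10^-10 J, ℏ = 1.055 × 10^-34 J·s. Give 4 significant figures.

A rate is [E]/ℏ; divide by ℏ.
1 GeV → 1/ℏ × (1 GeV in J) = 1.518 × 10^24 s⁻¹.
Result: 6.70 × 1.518 × 10^24 = 1.017 × 10^25 s⁻¹.

1.017 × 10^25 s⁻¹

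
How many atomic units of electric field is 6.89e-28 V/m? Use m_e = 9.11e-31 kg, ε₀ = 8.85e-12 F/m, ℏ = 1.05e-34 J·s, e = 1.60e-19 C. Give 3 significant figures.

atomic unit of electric field: E_au = E_h/(e a₀) = m_e²e⁵/((4πε₀)³ℏ⁴) = 5.20e11 V/m.
6.89e-28 / 5.20e11 = 1.32e-39

1.32e-39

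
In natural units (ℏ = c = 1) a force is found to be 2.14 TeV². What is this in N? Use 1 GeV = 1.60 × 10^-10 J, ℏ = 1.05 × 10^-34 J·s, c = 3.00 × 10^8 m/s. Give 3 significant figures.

1.74 × 10^12 N

Force is [E]/[L] = [E]²/(ℏc); restore (ℏc)⁻¹.
1 GeV² → 1/(ℏc) × (1 GeV in J)² = 8.13 × 10^5 N.
Convert the energy scale: 2.14 TeV² = 2.14 × 10^6 GeV².
Result: 2.14 × 10^6 × 8.13 × 10^5 = 1.74 × 10^12 N.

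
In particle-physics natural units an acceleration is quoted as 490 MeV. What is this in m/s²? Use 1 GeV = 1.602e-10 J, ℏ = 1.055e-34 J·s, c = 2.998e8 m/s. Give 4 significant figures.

2.231e32 m/s²

Acceleration is [L]/[T]² = c·[E]/ℏ.
1 GeV → c/ℏ × (1 GeV in J) = 4.552e32 m/s².
Convert the energy scale: 490 MeV = 0.490 GeV.
Result: 0.490 × 4.552e32 = 2.231e32 m/s².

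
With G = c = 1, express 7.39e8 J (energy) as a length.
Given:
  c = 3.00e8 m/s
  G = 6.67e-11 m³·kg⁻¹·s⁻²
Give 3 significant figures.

6.09e-36 m

Energy → length via G/c⁴.
7.39e8 J × (G/c⁴) = 6.09e-36 m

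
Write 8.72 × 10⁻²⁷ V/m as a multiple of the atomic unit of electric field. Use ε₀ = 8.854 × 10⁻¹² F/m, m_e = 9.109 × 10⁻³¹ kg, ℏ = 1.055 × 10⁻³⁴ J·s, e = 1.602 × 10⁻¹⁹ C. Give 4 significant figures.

atomic unit of electric field: E_au = E_h/(e a₀) = m_e²e⁵/((4πε₀)³ℏ⁴) = 5.131 × 10¹¹ V/m.
8.72 × 10⁻²⁷ / 5.131 × 10¹¹ = 1.699 × 10⁻³⁸

1.699 × 10⁻³⁸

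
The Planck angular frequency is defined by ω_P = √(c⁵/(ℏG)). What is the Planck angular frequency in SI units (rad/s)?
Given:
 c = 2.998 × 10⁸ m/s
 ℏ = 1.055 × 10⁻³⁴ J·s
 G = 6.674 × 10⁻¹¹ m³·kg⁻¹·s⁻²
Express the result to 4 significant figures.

1.855 × 10⁴³ rad/s

ω_P = √(c⁵/(ℏG))
  = √(3.440 × 10⁸⁶)
  = 1.855 × 10⁴³ rad/s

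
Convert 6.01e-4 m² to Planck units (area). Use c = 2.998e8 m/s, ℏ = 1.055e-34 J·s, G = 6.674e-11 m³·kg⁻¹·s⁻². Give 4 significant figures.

2.300e66

Planck area: A_P = ℏG/c³ = 2.613e-70 m².
6.01e-4 / 2.613e-70 = 2.300e66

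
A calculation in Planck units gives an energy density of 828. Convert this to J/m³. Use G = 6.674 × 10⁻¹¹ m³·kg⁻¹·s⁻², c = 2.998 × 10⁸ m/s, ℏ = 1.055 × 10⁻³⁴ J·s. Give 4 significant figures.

One Planck energy density: u_P = c⁷/(ℏG²) = 4.632 × 10¹¹³ J/m³.
828 × 4.632 × 10¹¹³ J/m³ = 3.836 × 10¹¹⁶ J/m³

3.836 × 10¹¹⁶ J/m³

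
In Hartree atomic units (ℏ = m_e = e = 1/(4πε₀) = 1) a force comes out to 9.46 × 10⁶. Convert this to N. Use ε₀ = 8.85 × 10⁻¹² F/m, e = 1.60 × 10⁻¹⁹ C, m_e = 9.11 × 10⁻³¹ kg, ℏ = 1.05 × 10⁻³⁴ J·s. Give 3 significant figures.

0.788 N

One atomic unit of force: F_au = E_h/a₀ = m_e²e⁶/((4πε₀)³ℏ⁴) = 8.33 × 10⁻⁸ N.
9.46 × 10⁶ × 8.33 × 10⁻⁸ N = 0.788 N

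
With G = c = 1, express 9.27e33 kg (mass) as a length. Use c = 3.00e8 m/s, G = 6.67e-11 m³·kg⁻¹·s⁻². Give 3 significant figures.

In G = c = 1 units mass has dimensions of length; the conversion factor is G/c².
9.27e33 kg × (G/c²) = 6.87e6 m

6.87e6 m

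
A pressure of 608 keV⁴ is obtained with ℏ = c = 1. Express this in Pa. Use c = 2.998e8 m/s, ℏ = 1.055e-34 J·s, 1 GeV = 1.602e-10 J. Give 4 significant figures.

Pressure is [E]/[L]³ = [E]⁴/(ℏc)³.
1 GeV⁴ → 1/(ℏc)³ × (1 GeV in J)⁴ = 2.082e37 Pa.
Convert the energy scale: 608 keV⁴ = 6.08e-22 GeV⁴.
Result: 6.08e-22 × 2.082e37 = 1.266e16 Pa.

1.266e16 Pa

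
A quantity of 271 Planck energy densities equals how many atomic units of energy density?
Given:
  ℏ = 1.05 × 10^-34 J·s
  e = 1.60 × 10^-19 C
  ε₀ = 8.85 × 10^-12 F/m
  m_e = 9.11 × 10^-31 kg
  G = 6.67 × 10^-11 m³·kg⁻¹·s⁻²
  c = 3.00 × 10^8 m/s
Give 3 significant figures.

4.21 × 10^102

Planck energy density: u_P = c⁷/(ℏG²) = 4.68 × 10^113 J/m³
atomic unit of energy density: u_au = E_h/a₀³ = m_e⁴e¹⁰/((4πε₀)⁵ℏ⁸) = 3.01 × 10^13 J/m³
271 × 4.68 × 10^113 / 3.01 × 10^13 = 4.21 × 10^102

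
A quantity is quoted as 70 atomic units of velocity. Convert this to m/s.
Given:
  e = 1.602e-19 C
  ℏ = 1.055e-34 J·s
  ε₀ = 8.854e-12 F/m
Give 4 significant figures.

1.530e8 m/s

One atomic unit of velocity: v_au = e²/(4πε₀ℏ) = 2.186e6 m/s.
70 × 2.186e6 m/s = 1.530e8 m/s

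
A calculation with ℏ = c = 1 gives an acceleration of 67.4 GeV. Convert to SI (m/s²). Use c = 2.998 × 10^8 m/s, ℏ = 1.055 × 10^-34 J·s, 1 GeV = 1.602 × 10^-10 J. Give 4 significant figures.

Acceleration is [L]/[T]² = c·[E]/ℏ.
1 GeV → c/ℏ × (1 GeV in J) = 4.552 × 10^32 m/s².
Result: 67.4 × 4.552 × 10^32 = 3.068 × 10^34 m/s².

3.068 × 10^34 m/s²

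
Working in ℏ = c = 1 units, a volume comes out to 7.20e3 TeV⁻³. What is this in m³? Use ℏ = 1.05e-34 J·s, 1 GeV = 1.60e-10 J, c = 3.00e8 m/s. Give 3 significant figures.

5.49e-53 m³

Volume is [L]³ = [E]⁻³·(ℏc)³.
1 GeV⁻³ → (ℏc)³ × (1 GeV in J)⁻³ = 7.63e-48 m³.
Convert the energy scale: 7.20e3 TeV⁻³ = 7.20e-6 GeV⁻³.
Result: 7.20e-6 × 7.63e-48 = 5.49e-53 m³.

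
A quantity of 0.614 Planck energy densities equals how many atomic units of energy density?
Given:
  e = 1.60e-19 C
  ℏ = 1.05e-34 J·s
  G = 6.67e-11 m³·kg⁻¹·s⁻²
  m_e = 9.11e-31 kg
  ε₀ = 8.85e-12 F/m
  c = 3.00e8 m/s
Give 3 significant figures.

9.54e99

Planck energy density: u_P = c⁷/(ℏG²) = 4.68e113 J/m³
atomic unit of energy density: u_au = E_h/a₀³ = m_e⁴e¹⁰/((4πε₀)⁵ℏ⁸) = 3.01e13 J/m³
0.614 × 4.68e113 / 3.01e13 = 9.54e99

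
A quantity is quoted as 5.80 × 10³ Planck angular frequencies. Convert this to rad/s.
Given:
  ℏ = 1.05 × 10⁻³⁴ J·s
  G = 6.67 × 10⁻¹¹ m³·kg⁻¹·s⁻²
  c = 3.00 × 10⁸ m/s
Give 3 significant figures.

One Planck angular frequency: ω_P = √(c⁵/(ℏG)) = 1.86 × 10⁴³ rad/s.
5.80 × 10³ × 1.86 × 10⁴³ rad/s = 1.08 × 10⁴⁷ rad/s

1.08 × 10⁴⁷ rad/s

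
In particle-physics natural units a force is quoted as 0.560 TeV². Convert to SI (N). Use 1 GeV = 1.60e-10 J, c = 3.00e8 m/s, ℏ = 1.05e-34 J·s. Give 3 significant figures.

4.55e11 N

Force is [E]/[L] = [E]²/(ℏc); restore (ℏc)⁻¹.
1 GeV² → 1/(ℏc) × (1 GeV in J)² = 8.13e5 N.
Convert the energy scale: 0.560 TeV² = 5.60e5 GeV².
Result: 5.60e5 × 8.13e5 = 4.55e11 N.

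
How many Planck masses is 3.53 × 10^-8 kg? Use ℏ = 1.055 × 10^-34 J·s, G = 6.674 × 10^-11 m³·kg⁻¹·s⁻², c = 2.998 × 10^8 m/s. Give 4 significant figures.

Planck mass: m_P = √(ℏc/G) = 2.177 × 10^-8 kg.
3.53 × 10^-8 / 2.177 × 10^-8 = 1.622

1.622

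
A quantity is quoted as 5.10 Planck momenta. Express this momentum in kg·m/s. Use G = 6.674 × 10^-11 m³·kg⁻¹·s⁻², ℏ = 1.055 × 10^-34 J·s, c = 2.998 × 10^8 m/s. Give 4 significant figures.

33.29 kg·m/s

One Planck momentum: p_P = √(ℏc³/G) = 6.527 kg·m/s.
5.10 × 6.527 kg·m/s = 33.29 kg·m/s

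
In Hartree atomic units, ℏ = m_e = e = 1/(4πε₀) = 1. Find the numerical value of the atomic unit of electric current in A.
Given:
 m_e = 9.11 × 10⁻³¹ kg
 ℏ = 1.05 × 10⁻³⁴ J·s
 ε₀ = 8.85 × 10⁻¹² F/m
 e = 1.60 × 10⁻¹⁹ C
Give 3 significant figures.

6.67 × 10⁻³ A

Dimensional analysis gives I_au = e E_h/ℏ = m_e e⁵/((4πε₀)²ℏ³).
E_h = 4.38 × 10⁻¹⁸ J
e·E_h/ℏ = 6.67 × 10⁻³ A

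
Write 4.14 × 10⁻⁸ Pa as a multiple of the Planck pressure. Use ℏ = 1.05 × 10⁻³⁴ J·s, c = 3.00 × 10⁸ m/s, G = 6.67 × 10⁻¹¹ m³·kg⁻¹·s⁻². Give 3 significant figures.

Planck pressure: p_P = c⁷/(ℏG²) = 4.68 × 10¹¹³ Pa.
4.14 × 10⁻⁸ / 4.68 × 10¹¹³ = 8.84 × 10⁻¹²²

8.84 × 10⁻¹²²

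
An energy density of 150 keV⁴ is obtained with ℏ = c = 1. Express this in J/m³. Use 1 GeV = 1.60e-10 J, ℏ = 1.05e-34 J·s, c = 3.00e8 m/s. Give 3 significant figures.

[E]/[L]³ = [E]⁴/(ℏc)³; restore (ℏc)⁻³.
1 GeV⁴ → 1/(ℏc)³ × (1 GeV in J)⁴ = 2.10e37 J/m³.
Convert the energy scale: 150 keV⁴ = 1.50e-22 GeV⁴.
Result: 1.50e-22 × 2.10e37 = 3.15e15 J/m³.

3.15e15 J/m³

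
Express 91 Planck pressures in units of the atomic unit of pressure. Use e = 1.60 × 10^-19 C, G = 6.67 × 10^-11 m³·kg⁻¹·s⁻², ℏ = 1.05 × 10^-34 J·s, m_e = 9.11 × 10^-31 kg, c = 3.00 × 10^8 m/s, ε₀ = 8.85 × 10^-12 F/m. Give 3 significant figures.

1.41 × 10^102

Planck pressure: p_P = c⁷/(ℏG²) = 4.68 × 10^113 Pa
atomic unit of pressure: P_au = E_h/a₀³ = m_e⁴e¹⁰/((4πε₀)⁵ℏ⁸) = 3.01 × 10^13 Pa
91 × 4.68 × 10^113 / 3.01 × 10^13 = 1.41 × 10^102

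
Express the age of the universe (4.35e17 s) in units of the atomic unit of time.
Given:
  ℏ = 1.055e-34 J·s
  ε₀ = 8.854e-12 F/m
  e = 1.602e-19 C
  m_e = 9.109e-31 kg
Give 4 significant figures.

1.795e34

atomic unit of time: τ_au = (4πε₀)²ℏ³/(m_e e⁴) = 2.423e-17 s.
4.35e17 / 2.423e-17 = 1.795e34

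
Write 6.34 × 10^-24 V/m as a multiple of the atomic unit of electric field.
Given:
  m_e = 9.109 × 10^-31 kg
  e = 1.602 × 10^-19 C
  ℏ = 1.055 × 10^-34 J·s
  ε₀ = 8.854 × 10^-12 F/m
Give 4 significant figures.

1.236 × 10^-35

atomic unit of electric field: E_au = E_h/(e a₀) = m_e²e⁵/((4πε₀)³ℏ⁴) = 5.131 × 10^11 V/m.
6.34 × 10^-24 / 5.131 × 10^11 = 1.236 × 10^-35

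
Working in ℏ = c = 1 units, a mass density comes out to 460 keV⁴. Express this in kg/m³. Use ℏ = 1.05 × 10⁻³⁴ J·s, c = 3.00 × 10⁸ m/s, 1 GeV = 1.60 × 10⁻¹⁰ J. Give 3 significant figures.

Mass density is [E]/(c²[L]³) = [E]⁴/(ℏ³c⁵).
1 GeV⁴ → 1/(ℏ³c⁵) × (1 GeV in J)⁴ = 2.33 × 10²⁰ kg/m³.
Convert the energy scale: 460 keV⁴ = 4.60 × 10⁻²² GeV⁴.
Result: 4.60 × 10⁻²² × 2.33 × 10²⁰ = 0.107 kg/m³.

0.107 kg/m³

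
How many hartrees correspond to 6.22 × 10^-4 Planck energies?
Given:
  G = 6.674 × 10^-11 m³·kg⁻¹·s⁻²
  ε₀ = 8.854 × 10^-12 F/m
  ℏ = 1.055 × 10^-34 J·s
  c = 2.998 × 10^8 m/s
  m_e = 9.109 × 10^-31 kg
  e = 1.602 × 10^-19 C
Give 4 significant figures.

Planck energy: E_P = √(ℏc⁵/G) = 1.957 × 10^9 J
hartree: E_h = m_e e⁴/(4πε₀ℏ)² = 4.354 × 10^-18 J
6.22 × 10^-4 × 1.957 × 10^9 / 4.354 × 10^-18 = 2.795 × 10^23

2.795 × 10^23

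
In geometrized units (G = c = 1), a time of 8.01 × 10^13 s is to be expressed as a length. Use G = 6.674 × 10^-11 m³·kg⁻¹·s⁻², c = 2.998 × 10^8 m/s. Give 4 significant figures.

Time → length via c.
8.01 × 10^13 s × (c) = 2.401 × 10^22 m

2.401 × 10^22 m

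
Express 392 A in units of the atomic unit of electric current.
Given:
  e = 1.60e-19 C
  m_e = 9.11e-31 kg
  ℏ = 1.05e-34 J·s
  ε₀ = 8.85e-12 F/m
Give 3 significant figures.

5.88e4

atomic unit of electric current: I_au = e E_h/ℏ = m_e e⁵/((4πε₀)²ℏ³) = 6.67e-3 A.
392 / 6.67e-3 = 5.88e4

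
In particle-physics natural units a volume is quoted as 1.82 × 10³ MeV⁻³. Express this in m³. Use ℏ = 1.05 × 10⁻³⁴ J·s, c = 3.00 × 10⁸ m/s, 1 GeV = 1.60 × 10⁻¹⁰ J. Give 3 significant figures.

Volume is [L]³ = [E]⁻³·(ℏc)³.
1 GeV⁻³ → (ℏc)³ × (1 GeV in J)⁻³ = 7.63 × 10⁻⁴⁸ m³.
Convert the energy scale: 1.82 × 10³ MeV⁻³ = 1.82 × 10¹² GeV⁻³.
Result: 1.82 × 10¹² × 7.63 × 10⁻⁴⁸ = 1.39 × 10⁻³⁵ m³.

1.39 × 10⁻³⁵ m³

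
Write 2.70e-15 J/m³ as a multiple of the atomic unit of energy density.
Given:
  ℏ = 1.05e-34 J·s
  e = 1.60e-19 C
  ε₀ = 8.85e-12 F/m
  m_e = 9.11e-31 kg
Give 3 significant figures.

atomic unit of energy density: u_au = E_h/a₀³ = m_e⁴e¹⁰/((4πε₀)⁵ℏ⁸) = 3.01e13 J/m³.
2.70e-15 / 3.01e13 = 8.96e-29

8.96e-29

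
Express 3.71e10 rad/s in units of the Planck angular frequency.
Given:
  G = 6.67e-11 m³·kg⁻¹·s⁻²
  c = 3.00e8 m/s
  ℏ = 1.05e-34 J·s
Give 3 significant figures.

Planck angular frequency: ω_P = √(c⁵/(ℏG)) = 1.86e43 rad/s.
3.71e10 / 1.86e43 = 1.99e-33

1.99e-33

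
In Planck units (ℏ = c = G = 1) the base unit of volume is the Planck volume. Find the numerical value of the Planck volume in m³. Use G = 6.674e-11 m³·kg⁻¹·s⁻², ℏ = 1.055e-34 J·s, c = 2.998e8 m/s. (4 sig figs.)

4.224e-105 m³

V_P = (ℏG/c³)^(3/2)
  = √(1.784e-209)
  = 4.224e-105 m³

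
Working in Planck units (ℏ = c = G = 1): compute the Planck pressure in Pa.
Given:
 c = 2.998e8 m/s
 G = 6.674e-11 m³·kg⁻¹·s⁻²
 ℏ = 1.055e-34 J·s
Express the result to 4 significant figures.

The unique combination of the constants set to 1 with dimensions of pressure is p_P = c⁷/(ℏG²).
  = 2.177e59 / 4.699e-55
  = 4.632e113 Pa

4.632e113 Pa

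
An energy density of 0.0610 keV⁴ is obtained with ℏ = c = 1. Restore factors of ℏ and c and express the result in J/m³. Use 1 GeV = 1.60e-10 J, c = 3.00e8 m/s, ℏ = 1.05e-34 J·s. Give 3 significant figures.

[E]/[L]³ = [E]⁴/(ℏc)³; restore (ℏc)⁻³.
1 GeV⁴ → 1/(ℏc)³ × (1 GeV in J)⁴ = 2.10e37 J/m³.
Convert the energy scale: 0.0610 keV⁴ = 6.10e-26 GeV⁴.
Result: 6.10e-26 × 2.10e37 = 1.28e12 J/m³.

1.28e12 J/m³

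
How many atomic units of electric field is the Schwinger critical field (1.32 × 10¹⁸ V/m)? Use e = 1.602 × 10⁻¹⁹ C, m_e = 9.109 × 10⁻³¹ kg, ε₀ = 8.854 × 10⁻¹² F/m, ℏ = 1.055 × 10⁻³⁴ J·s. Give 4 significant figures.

atomic unit of electric field: E_au = E_h/(e a₀) = m_e²e⁵/((4πε₀)³ℏ⁴) = 5.131 × 10¹¹ V/m.
1.32 × 10¹⁸ / 5.131 × 10¹¹ = 2.573 × 10⁶

2.573 × 10⁶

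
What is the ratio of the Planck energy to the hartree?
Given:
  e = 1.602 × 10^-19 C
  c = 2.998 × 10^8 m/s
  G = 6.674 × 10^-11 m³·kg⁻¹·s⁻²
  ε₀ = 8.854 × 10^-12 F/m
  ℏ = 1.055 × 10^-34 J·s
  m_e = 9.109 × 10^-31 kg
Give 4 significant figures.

Planck energy: E_P = √(ℏc⁵/G) = 1.957 × 10^9 J
hartree: E_h = m_e e⁴/(4πε₀ℏ)² = 4.354 × 10^-18 J
ratio = 1.957 × 10^9 / 4.354 × 10^-18 = 4.494 × 10^26

4.494 × 10^26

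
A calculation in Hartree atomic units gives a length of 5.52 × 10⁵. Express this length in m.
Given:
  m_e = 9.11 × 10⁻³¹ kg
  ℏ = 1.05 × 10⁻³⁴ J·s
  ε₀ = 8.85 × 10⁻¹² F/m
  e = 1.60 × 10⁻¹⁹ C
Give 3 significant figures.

2.90 × 10⁻⁵ m

One Bohr radius: a₀ = 4πε₀ℏ²/(m_e e²) = 5.26 × 10⁻¹¹ m.
5.52 × 10⁵ × 5.26 × 10⁻¹¹ m = 2.90 × 10⁻⁵ m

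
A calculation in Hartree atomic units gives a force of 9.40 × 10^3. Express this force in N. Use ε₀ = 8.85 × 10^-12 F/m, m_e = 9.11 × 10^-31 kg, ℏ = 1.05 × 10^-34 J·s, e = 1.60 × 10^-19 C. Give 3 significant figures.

One atomic unit of force: F_au = E_h/a₀ = m_e²e⁶/((4πε₀)³ℏ⁴) = 8.33 × 10^-8 N.
9.40 × 10^3 × 8.33 × 10^-8 N = 7.83 × 10^-4 N

7.83 × 10^-4 N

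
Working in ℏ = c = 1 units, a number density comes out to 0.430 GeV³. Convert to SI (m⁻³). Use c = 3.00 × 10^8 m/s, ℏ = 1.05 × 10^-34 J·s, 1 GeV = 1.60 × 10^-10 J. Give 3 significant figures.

Number density is [L]⁻³ = [E]³/(ℏc)³.
1 GeV³ → 1/(ℏc)³ × (1 GeV in J)³ = 1.31 × 10^47 m⁻³.
Result: 0.430 × 1.31 × 10^47 = 5.64 × 10^46 m⁻³.

5.64 × 10^46 m⁻³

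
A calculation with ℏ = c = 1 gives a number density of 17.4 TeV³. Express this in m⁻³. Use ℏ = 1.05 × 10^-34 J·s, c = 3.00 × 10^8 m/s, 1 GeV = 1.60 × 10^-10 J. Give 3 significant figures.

Number density is [L]⁻³ = [E]³/(ℏc)³.
1 GeV³ → 1/(ℏc)³ × (1 GeV in J)³ = 1.31 × 10^47 m⁻³.
Convert the energy scale: 17.4 TeV³ = 1.74 × 10^10 GeV³.
Result: 1.74 × 10^10 × 1.31 × 10^47 = 2.28 × 10^57 m⁻³.

2.28 × 10^57 m⁻³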